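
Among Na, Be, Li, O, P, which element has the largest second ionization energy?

Li

Consider each +1 ion: Na⁺ is the bare [Ne] core; Be⁺ still has 1 valence electron; Li⁺ is the bare [He] core; O⁺ still has 5 valence electrons; P⁺ still has 4 valence electrons.
Pulling an electron out of a noble-gas core costs far more than removing a remaining valence electron, so Na and Li sit at the high end of IE_2.
Valence configurations: Be⁺ [He]2s¹, O⁺ [He]2s²2p³, P⁺ [Ne]3s²3p².
The numbers (kJ/mol): Na 4562, Be 1757, Li 7298, O 3388, P 1907.
Hence IE_2: Be < P < O < Na < Li.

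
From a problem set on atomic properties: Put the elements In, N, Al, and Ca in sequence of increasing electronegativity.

Ca < Al < In < N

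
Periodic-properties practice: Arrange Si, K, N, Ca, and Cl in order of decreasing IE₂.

The second ionization energy removes an electron from the +1 ion. For each element: Si⁺ still has 3 valence electrons; K⁺ is the bare [Ar] core; N⁺ still has 4 valence electrons; Ca⁺ still has 1 valence electron; Cl⁺ still has 6 valence electrons.
Core electrons are held far more tightly than valence electrons, so K tops the IE_2 order.
Valence configurations: Si⁺ [Ne]3s²3p¹, N⁺ [He]2s²2p², Ca⁺ [Ar]4s¹, Cl⁺ [Ne]3s²3p⁴.
The numbers (kJ/mol): Si 1577, K 3052, N 2856, Ca 1145, Cl 2298.
So the second ionization energies run Ca < Si < Cl < N < K.

K > N > Cl > Si > Ca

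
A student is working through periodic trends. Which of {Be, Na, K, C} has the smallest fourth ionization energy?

K

The fourth ionization energy removes an electron from the +3 ion. For each element: Be³⁺ is already 1 electron into the core; Na³⁺ is already 2 electrons into the core; K³⁺ is already 2 electrons into the core; C³⁺ still has 1 valence electron.
Usually core removal costs more than valence removal, but here the competition is close: a tightly held n=2 valence electron can cost more to remove than an n=3 core electron, so the actual values have to decide it.
The numbers (kJ/mol): Be 21007, Na 9543, K 5877, C 6223.
So the fourth ionization energies run K < C < Na < Be.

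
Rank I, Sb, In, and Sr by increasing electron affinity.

Sr < In < Sb < I

Atoms with high Z_eff and room in the valence shell (especially the halogens) have the most exothermic electron affinities.
All lie in period 5, so electron affinity increases left to right.
So from lowest to highest: Sr < In < Sb < I.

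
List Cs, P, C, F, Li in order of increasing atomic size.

Li is in period 2, group 1; C is in period 2, group 14; F is in period 2, group 17; P is in period 3, group 15; Cs is in period 6, group 1.
Across a period the added protons contract the valence shell; down a group each new principal shell makes the atom larger.
Neither a single period nor a single group — weigh both effects.
C > F: both are in period 2; the period trend gives C the larger value.
P > C: period and group pull opposite ways; the down-group shift dominates (111 vs 75 pm).
Li > P: period and group pull opposite ways; the across-period shift dominates (133 vs 111 pm).
Cs > Li: they share group 1; the group trend gives Cs the larger value.
Approximate values (pm): Li 133, C 75, F 64, P 111, Cs 232.
So from smallest to largest: F < C < P < Li < Cs.

F < C < P < Li < Cs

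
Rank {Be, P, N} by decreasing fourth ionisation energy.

Be, N, P

The fourth ionization energy removes an electron from the +3 ion. For each element: Be³⁺ is already 1 electron into the core; P³⁺ still has 2 valence electrons; N³⁺ still has 2 valence electrons.
Core electrons are held far more tightly than valence electrons, so Be tops the IE_4 order.
Valence configurations: P³⁺ [Ne]3s², N³⁺ [He]2s².
Approximate IE_4 values (kJ/mol): Be 21007, P 4964, N 7475.
Overall IE_4 order: P < N < Be.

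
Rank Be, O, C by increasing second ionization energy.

Be < C < O

Consider each +1 ion: Be⁺ still has 1 valence electron; O⁺ still has 5 valence electrons; C⁺ still has 3 valence electrons.
All are still removing valence electrons, so compare the +1 ions as you would atoms: IE_2 generally rises across a period (higher Z_eff) and falls down a group (larger shell), subject to the usual subshell exceptions.
Valence configurations: Be⁺ [He]2s¹, O⁺ [He]2s²2p³, C⁺ [He]2s²2p¹.
Tabulated IE_2 (kJ/mol): Be 1757, O 3388, C 2353.
So the second ionization energies run Be < C < O.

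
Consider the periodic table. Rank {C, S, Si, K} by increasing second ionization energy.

Si, S, C, K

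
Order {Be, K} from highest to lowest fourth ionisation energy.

After 3 electrons have been removed, what remains? Be³⁺ is already 1 electron into the core; K³⁺ is already 2 electrons into the core.
All of these are removing an electron from a noble-gas core or deeper; the smaller core (lower principal quantum number) is held far more tightly, and within a period the higher nuclear charge binds the same core more tightly.
Tabulated IE_4 (kJ/mol): Be 21007, K 5877.
Overall IE_4 order: K < Be.

Be, K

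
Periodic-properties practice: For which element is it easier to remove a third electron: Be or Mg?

Mg

After 2 electrons have been removed, what remains? Be²⁺ is the bare [He] core; Mg²⁺ is the bare [Ne] core.
All of these are removing an electron from a noble-gas core or deeper; the smaller core (lower principal quantum number) is held far more tightly, and within a period the higher nuclear charge binds the same core more tightly.
The numbers (kJ/mol): Be 14849, Mg 7733.
So the third ionization energies run Mg < Be.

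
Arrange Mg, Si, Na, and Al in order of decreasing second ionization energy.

Consider each +1 ion: Mg⁺ still has 1 valence electron; Si⁺ still has 3 valence electrons; Na⁺ is the bare [Ne] core; Al⁺ still has 2 valence electrons.
Pulling an electron out of a noble-gas core costs far more than removing a remaining valence electron, so Na sits at the high end of IE_2.
Valence configurations: Mg⁺ [Ne]3s¹, Si⁺ [Ne]3s²3p¹, Al⁺ [Ne]3s².
Si⁺ loses a lone 3p electron whereas Al⁺ must break into a filled 3s² pair, so IE_2(Al) > IE_2(Si) even though Si has the higher nuclear charge.
Tabulated IE_2 (kJ/mol): Mg 1451, Si 1577, Na 4562, Al 1817.
Hence IE_2: Mg < Si < Al < Na.

Na > Al > Si > Mg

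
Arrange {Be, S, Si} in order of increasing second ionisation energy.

IE_2 is the cost of taking one more electron from the +1 cation: Be⁺ still has 1 valence electron; S⁺ still has 5 valence electrons; Si⁺ still has 3 valence electrons.
All are still removing valence electrons, so compare the +1 ions as you would atoms: IE_2 generally rises across a period (higher Z_eff) and falls down a group (larger shell), subject to the usual subshell exceptions.
Valence configurations: Be⁺ [He]2s¹, S⁺ [Ne]3s²3p³, Si⁺ [Ne]3s²3p¹.
Approximate IE_2 values (kJ/mol): Be 1757, S 2252, Si 1577.
Putting it together, IE_2: Si < Be < S.

Si < Be < S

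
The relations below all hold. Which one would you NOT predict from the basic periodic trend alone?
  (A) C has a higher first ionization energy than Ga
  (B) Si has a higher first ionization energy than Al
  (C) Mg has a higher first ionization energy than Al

(C)

The general trend: first ionization energy increases across a period and decreases down a group.
(A) C (period 2, group 14) vs Ga (period 4, group 13): the stated order agrees with the simple trend.
(B) Si (period 3, group 14) vs Al (period 3, group 13): the stated order agrees with the simple trend.
(C) Mg (period 3, group 2) vs Al (period 3, group 13): the stated order contradicts the simple trend.
The exception is (C): Al's single 3p electron is easier to remove than one from Mg's filled 3s².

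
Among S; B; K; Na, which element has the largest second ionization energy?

Na

IE_2 is the cost of taking one more electron from the +1 cation: S⁺ still has 5 valence electrons; B⁺ still has 2 valence electrons; K⁺ is the bare [Ar] core; Na⁺ is the bare [Ne] core.
Pulling an electron out of a noble-gas core costs far more than removing a remaining valence electron, so K and Na sit at the high end of IE_2.
Valence configurations: S⁺ [Ne]3s²3p³, B⁺ [He]2s².
The numbers (kJ/mol): S 2252, B 2427, K 3052, Na 4562.
Hence IE_2: S < B < K < Na.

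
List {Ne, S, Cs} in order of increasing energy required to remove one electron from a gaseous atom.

Cs < S < Ne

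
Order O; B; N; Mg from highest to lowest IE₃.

After 2 electrons have been removed, what remains? O²⁺ still has 4 valence electrons; B²⁺ still has 1 valence electron; N²⁺ still has 3 valence electrons; Mg²⁺ is the bare [Ne] core.
Breaking into a closed-shell core is much more expensive than removing a leftover valence electron — Mg has the largest IE_3 here.
Valence configurations: O²⁺ [He]2s²2p², B²⁺ [He]2s¹, N²⁺ [He]2s²2p¹.
Approximate IE_3 values (kJ/mol): O 5300, B 3660, N 4578, Mg 7733.
Putting it together, IE_3: B < N < O < Mg.

Mg, O, N, B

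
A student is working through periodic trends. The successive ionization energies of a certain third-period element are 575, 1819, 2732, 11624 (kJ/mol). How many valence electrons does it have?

3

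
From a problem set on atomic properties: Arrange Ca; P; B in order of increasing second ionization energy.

Ca < P < B

Consider each +1 ion: Ca⁺ still has 1 valence electron; P⁺ still has 4 valence electrons; B⁺ still has 2 valence electrons.
All are still removing valence electrons, so compare the +1 ions as you would atoms: IE_2 generally rises across a period (higher Z_eff) and falls down a group (larger shell), subject to the usual subshell exceptions.
Valence configurations: Ca⁺ [Ar]4s¹, P⁺ [Ne]3s²3p², B⁺ [He]2s².
Tabulated IE_2 (kJ/mol): Ca 1145, P 1907, B 2427.
Hence IE_2: Ca < P < B.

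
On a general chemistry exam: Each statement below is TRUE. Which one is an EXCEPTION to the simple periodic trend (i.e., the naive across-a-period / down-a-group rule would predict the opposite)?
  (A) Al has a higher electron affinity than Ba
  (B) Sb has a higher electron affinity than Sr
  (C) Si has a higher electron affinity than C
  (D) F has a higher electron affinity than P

The general trend: electron affinity increases across a period and decreases down a group.
(A) Al (period 3, group 13) vs Ba (period 6, group 2): the stated order agrees with the simple trend.
(B) Sb (period 5, group 15) vs Sr (period 5, group 2): the stated order agrees with the simple trend.
(C) Si (period 3, group 14) vs C (period 2, group 14): the stated order contradicts the simple trend.
(D) F (period 2, group 17) vs P (period 3, group 15): the stated order agrees with the simple trend.
The exception is (C): Si's larger, more diffuse 3p orbitals accept an added electron slightly more readily than C's compact 2p.

(C)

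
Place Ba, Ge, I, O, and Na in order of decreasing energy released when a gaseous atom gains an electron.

I, O, Ge, Na, Ba

Adding an electron releases more energy for atoms nearer the top right (short of the noble gases).
Here both period and group differ, so the two effects have to be weighed against each other.
Na > Ba: the two effects oppose for this pair; the down-group effect wins (53 vs 14 kJ/mol).
Ge > Na: the two effects oppose for this pair; the across-period effect wins (119 vs 53 kJ/mol).
O > Ge: both effects reinforce here, so O is clearly the higher of the two.
I > O: period and group pull opposite ways; the across-period shift dominates (295 vs 141 kJ/mol).
Approximate values (kJ/mol): O 141, Na 53, Ge 119, I 295, Ba 14.
So from highest to lowest: I > O > Ge > Na > Ba.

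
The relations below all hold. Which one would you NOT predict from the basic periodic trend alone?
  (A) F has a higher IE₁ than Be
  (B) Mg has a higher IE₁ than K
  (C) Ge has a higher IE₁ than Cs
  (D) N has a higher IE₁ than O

(D)

The general trend: IE₁ increases across a period and decreases down a group.
(A) F (period 2, group 17) vs Be (period 2, group 2): the stated order agrees with the simple trend.
(B) Mg (period 3, group 2) vs K (period 4, group 1): the stated order agrees with the simple trend.
(C) Ge (period 4, group 14) vs Cs (period 6, group 1): the stated order agrees with the simple trend.
(D) N (period 2, group 15) vs O (period 2, group 16): the stated order contradicts the simple trend.
The exception is (D): pairing an electron in O's 2p⁴ costs repulsion energy, so O ionizes more easily than half-filled N (2p³).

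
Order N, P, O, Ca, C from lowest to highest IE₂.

Ca < P < C < N < O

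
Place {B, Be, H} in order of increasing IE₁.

B < Be < H

H is in period 1, group 1; Be is in period 2, group 2; B is in period 2, group 13.
First ionization energy rises across a period (greater Z_eff holds electrons more tightly) and falls down a group (valence electrons are farther from the nucleus).
Neither a single period nor a single group — weigh both effects.
Be > B: this pair runs against the simple trend — see the exception note.
H > Be: the two effects oppose for this pair; the down-group effect wins (1312 vs 900 kJ/mol).
Note the exception: Be has a higher first ionization energy than B, contrary to the simple trend — removing B's lone 2p electron is easier than breaking Be's filled 2s².
For reference (kJ/mol): H 1312, Be 900, B 801.
So from lowest to highest: B < Be < H.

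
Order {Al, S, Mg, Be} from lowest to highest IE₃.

Al < S < Mg < Be

Consider each +2 ion: Al²⁺ still has 1 valence electron; S²⁺ still has 4 valence electrons; Mg²⁺ is the bare [Ne] core; Be²⁺ is the bare [He] core.
Breaking into a closed-shell core is much more expensive than removing a leftover valence electron — Mg and Be have the largest IE_3 here.
Valence configurations: Al²⁺ [Ne]3s¹, S²⁺ [Ne]3s²3p².
The numbers (kJ/mol): Al 2745, S 3357, Mg 7733, Be 14849.
Hence IE_3: Al < S < Mg < Be.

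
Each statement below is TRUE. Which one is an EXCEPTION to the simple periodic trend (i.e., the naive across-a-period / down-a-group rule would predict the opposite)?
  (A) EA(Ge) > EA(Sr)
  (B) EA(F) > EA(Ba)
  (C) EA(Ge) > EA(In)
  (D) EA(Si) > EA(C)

The general trend: electron affinity increases across a period and decreases down a group.
(A) Ge (period 4, group 14) vs Sr (period 5, group 2): the stated order agrees with the simple trend.
(B) F (period 2, group 17) vs Ba (period 6, group 2): the stated order agrees with the simple trend.
(C) Ge (period 4, group 14) vs In (period 5, group 13): the stated order agrees with the simple trend.
(D) Si (period 3, group 14) vs C (period 2, group 14): the stated order contradicts the simple trend.
The exception is (D): Si's larger, more diffuse 3p orbitals accept an added electron slightly more readily than C's compact 2p.

(D)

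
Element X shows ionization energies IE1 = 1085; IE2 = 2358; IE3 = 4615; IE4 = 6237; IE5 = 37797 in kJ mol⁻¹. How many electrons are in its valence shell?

4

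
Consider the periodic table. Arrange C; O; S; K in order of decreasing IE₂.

O > K > C > S

IE_2 is the cost of taking one more electron from the +1 cation: C⁺ still has 3 valence electrons; O⁺ still has 5 valence electrons; S⁺ still has 5 valence electrons; K⁺ is the bare [Ar] core.
Usually core removal costs more than valence removal, but here the competition is close: a tightly held n=2 valence electron can cost more to remove than an n=3 core electron, so the actual values have to decide it.
Valence configurations: C⁺ [He]2s²2p¹, O⁺ [He]2s²2p³, S⁺ [Ne]3s²3p³.
The numbers (kJ/mol): C 2353, O 3388, S 2252, K 3052.
So the second ionization energies run S < C < K < O.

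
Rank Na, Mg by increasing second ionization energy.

Mg < Na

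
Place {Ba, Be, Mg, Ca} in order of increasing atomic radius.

Be is in period 2, group 2; Mg is in period 3, group 2; Ca is in period 4, group 2; Ba is in period 6, group 2.
Radius decreases left→right (rising Z_eff, same n) and increases top→bottom (higher n).
All are in group 2, so atomic radius increases down the group.
So from smallest to largest: Be < Mg < Ca < Ba.

Be < Mg < Ca < Ba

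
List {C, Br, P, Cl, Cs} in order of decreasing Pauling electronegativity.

C is in period 2, group 14; P is in period 3, group 15; Cl is in period 3, group 17; Br is in period 4, group 17; Cs is in period 6, group 1.
Electronegativity increases across a period and decreases down a group, tracking effective nuclear charge and atomic size.
These span different periods and groups, so the two trends combine.
P > Cs: both effects reinforce here, so P is clearly the higher of the two.
C > P: the two effects oppose for this pair; the down-group effect wins (2.55 vs 2.19).
Br > C: period and group pull opposite ways; the across-period shift dominates (2.96 vs 2.55).
Cl > Br: they share group 17; the group trend gives Cl the larger value.
For reference (Pauling): C 2.55, P 2.19, Cl 3.16, Br 2.96, Cs 0.79.
So from highest to lowest: Cl > Br > C > P > Cs.

Cl, Br, C, P, Cs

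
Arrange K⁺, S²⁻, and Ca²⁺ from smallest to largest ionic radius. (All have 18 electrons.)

Ca²⁺, K⁺, S²⁻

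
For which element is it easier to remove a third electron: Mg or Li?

IE_3 is the cost of taking one more electron from the +2 cation: Mg²⁺ is the bare [Ne] core; Li²⁺ is already 1 electron into the core.
All of these are removing an electron from a noble-gas core or deeper; the smaller core (lower principal quantum number) is held far more tightly, and within a period the higher nuclear charge binds the same core more tightly.
The numbers (kJ/mol): Mg 7733, Li 11815.
Putting it together, IE_3: Mg < Li.

Mg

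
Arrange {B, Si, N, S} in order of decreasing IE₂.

After 1 electron has been removed, what remains? B⁺ still has 2 valence electrons; Si⁺ still has 3 valence electrons; N⁺ still has 4 valence electrons; S⁺ still has 5 valence electrons.
All are still removing valence electrons, so compare the +1 ions as you would atoms: IE_2 generally rises across a period (higher Z_eff) and falls down a group (larger shell), subject to the usual subshell exceptions.
Valence configurations: B⁺ [He]2s², Si⁺ [Ne]3s²3p¹, N⁺ [He]2s²2p², S⁺ [Ne]3s²3p³.
Tabulated IE_2 (kJ/mol): B 2427, Si 1577, N 2856, S 2252.
Putting it together, IE_2: Si < S < B < N.

N > B > S > Si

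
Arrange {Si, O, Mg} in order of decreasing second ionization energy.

O > Si > Mg

IE_2 is the cost of taking one more electron from the +1 cation: Si⁺ still has 3 valence electrons; O⁺ still has 5 valence electrons; Mg⁺ still has 1 valence electron.
All are still removing valence electrons, so compare the +1 ions as you would atoms: IE_2 generally rises across a period (higher Z_eff) and falls down a group (larger shell), subject to the usual subshell exceptions.
Valence configurations: Si⁺ [Ne]3s²3p¹, O⁺ [He]2s²2p³, Mg⁺ [Ne]3s¹.
Approximate IE_2 values (kJ/mol): Si 1577, O 3388, Mg 1451.
Hence IE_2: Mg < Si < O.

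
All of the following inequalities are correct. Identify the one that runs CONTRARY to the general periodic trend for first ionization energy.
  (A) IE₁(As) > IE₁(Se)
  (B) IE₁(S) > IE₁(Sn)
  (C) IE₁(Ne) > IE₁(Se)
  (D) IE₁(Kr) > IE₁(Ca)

(A)

The general trend: first ionization energy increases across a period and decreases down a group.
(A) As (period 4, group 15) vs Se (period 4, group 16): the stated order contradicts the simple trend.
(B) S (period 3, group 16) vs Sn (period 5, group 14): the stated order agrees with the simple trend.
(C) Ne (period 2, group 18) vs Se (period 4, group 16): the stated order agrees with the simple trend.
(D) Kr (period 4, group 18) vs Ca (period 4, group 2): the stated order agrees with the simple trend.
The exception is (A): Se (4p⁴) ionizes more easily than half-filled As (4p³).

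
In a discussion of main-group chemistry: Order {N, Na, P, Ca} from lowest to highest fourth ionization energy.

The fourth ionization energy removes an electron from the +3 ion. For each element: N³⁺ still has 2 valence electrons; Na³⁺ is already 2 electrons into the core; P³⁺ still has 2 valence electrons; Ca³⁺ is already 1 electron into the core.
Usually core removal costs more than valence removal, but here the competition is close: a tightly held n=2 valence electron can cost more to remove than an n=3 core electron, so the actual values have to decide it.
Valence configurations: N³⁺ [He]2s², P³⁺ [Ne]3s².
Tabulated IE_4 (kJ/mol): N 7475, Na 9543, P 4964, Ca 6491.
Putting it together, IE_4: P < Ca < N < Na.

P < Ca < N < Na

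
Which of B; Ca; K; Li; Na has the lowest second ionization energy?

Ca

After 1 electron has been removed, what remains? B⁺ still has 2 valence electrons; Ca⁺ still has 1 valence electron; K⁺ is the bare [Ar] core; Li⁺ is the bare [He] core; Na⁺ is the bare [Ne] core.
Core electrons are held far more tightly than valence electrons, so K, Na and Li top the IE_2 order.
Valence configurations: B⁺ [He]2s², Ca⁺ [Ar]4s¹.
Tabulated IE_2 (kJ/mol): B 2427, Ca 1145, K 3052, Li 7298, Na 4562.
Hence IE_2: Ca < B < K < Na < Li.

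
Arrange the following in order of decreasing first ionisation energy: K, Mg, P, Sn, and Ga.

Removing the outermost electron gets harder across a period and easier down a group.
Neither a single period nor a single group — weigh both effects.
Ga > K: Ga lies to the right of K in period 4, so the across-period effect alone puts Ga higher.
Sn > Ga: the two effects oppose for this pair; the across-period effect wins (709 vs 579 kJ/mol).
Mg > Sn: period and group pull opposite ways; the down-group shift dominates (738 vs 709 kJ/mol).
P > Mg: P lies to the right of Mg in period 3, so the across-period effect alone puts P higher.
Tabulated first ionization energy (kJ/mol): Mg 738, P 1012, K 419, Ga 579, Sn 709.
So from highest to lowest: P > Mg > Sn > Ga > K.

P > Mg > Sn > Ga > K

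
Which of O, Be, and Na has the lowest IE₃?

After 2 electrons have been removed, what remains? O²⁺ still has 4 valence electrons; Be²⁺ is the bare [He] core; Na²⁺ is already 1 electron into the core.
Breaking into a closed-shell core is much more expensive than removing a leftover valence electron — Na and Be have the largest IE_3 here.
Approximate IE_3 values (kJ/mol): O 5300, Be 14849, Na 6910.
So the third ionization energies run O < Na < Be.

O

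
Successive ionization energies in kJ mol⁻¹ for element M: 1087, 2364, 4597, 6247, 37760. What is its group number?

Group 14

Look for the largest jump between consecutive ionization energies: IE5/IE4 ≈ 6.0, far larger than any earlier ratio.
That jump marks the point where a core electron is being removed. So the atom has 4 valence electrons.
A main-group element with 4 valence electrons is in group 14.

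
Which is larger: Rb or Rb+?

Rb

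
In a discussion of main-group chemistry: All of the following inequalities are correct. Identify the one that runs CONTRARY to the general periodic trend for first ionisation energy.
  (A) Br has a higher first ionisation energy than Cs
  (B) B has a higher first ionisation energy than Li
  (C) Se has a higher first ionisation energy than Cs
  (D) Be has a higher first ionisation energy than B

The general trend: first ionisation energy increases across a period and decreases down a group.
(A) Br (period 4, group 17) vs Cs (period 6, group 1): the stated order agrees with the simple trend.
(B) B (period 2, group 13) vs Li (period 2, group 1): the stated order agrees with the simple trend.
(C) Se (period 4, group 16) vs Cs (period 6, group 1): the stated order agrees with the simple trend.
(D) Be (period 2, group 2) vs B (period 2, group 13): the stated order contradicts the simple trend.
The exception is (D): removing B's lone 2p electron is easier than breaking Be's filled 2s².

(D)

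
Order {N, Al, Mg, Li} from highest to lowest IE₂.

Consider each +1 ion: N⁺ still has 4 valence electrons; Al⁺ still has 2 valence electrons; Mg⁺ still has 1 valence electron; Li⁺ is the bare [He] core.
Pulling an electron out of a noble-gas core costs far more than removing a remaining valence electron, so Li sits at the high end of IE_2.
Valence configurations: N⁺ [He]2s²2p², Al⁺ [Ne]3s², Mg⁺ [Ne]3s¹.
Tabulated IE_2 (kJ/mol): N 2856, Al 1817, Mg 1451, Li 7298.
Putting it together, IE_2: Mg < Al < N < Li.

Li > N > Al > Mg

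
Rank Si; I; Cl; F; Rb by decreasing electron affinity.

Adding an electron releases more energy for atoms nearer the top right (short of the noble gases).
These span different periods and groups, so the two trends combine.
Si > Rb: both effects reinforce here, so Si is clearly the higher of the two.
I > Si: the two effects oppose for this pair; the across-period effect wins (295 vs 134 kJ/mol).
F > I: F sits above I in group 17, so the down-group effect alone puts F higher.
Cl > F: this pair runs against the simple trend — see the exception note.
Note the exception: Cl has a higher electron affinity than F, contrary to the simple trend — F's small 2p subshell makes the incoming electron feel strong e⁻–e⁻ repulsion, so Cl actually releases more energy on gaining an electron.
Approximate values (kJ/mol): F 328, Si 134, Cl 349, Rb 47, I 295.
So from highest to lowest: Cl > F > I > Si > Rb.

Cl > F > I > Si > Rb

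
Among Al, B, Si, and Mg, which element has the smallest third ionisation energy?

The third ionization energy removes an electron from the +2 ion. For each element: Al²⁺ still has 1 valence electron; B²⁺ still has 1 valence electron; Si²⁺ still has 2 valence electrons; Mg²⁺ is the bare [Ne] core.
Pulling an electron out of a noble-gas core costs far more than removing a remaining valence electron, so Mg sits at the high end of IE_3.
Valence configurations: Al²⁺ [Ne]3s¹, B²⁺ [He]2s¹, Si²⁺ [Ne]3s².
The numbers (kJ/mol): Al 2745, B 3660, Si 3232, Mg 7733.
So the third ionization energies run Al < Si < B < Mg.

Al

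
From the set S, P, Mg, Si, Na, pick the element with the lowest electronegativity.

Na

Na is in period 3, group 1; Mg is in period 3, group 2; Si is in period 3, group 14; P is in period 3, group 15; S is in period 3, group 16.
Electronegativity increases across a period and decreases down a group, tracking effective nuclear charge and atomic size.
All lie in period 3, so electronegativity increases left to right.
The lowest electronegativity among these belongs to Na.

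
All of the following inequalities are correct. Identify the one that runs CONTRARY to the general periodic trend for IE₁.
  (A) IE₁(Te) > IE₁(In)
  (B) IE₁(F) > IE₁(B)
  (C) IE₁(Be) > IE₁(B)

The general trend: IE₁ increases across a period and decreases down a group.
(A) Te (period 5, group 16) vs In (period 5, group 13): the stated order agrees with the simple trend.
(B) F (period 2, group 17) vs B (period 2, group 13): the stated order agrees with the simple trend.
(C) Be (period 2, group 2) vs B (period 2, group 13): the stated order contradicts the simple trend.
The exception is (C): removing B's lone 2p electron is easier than breaking Be's filled 2s².

(C)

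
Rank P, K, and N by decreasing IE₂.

Consider each +1 ion: P⁺ still has 4 valence electrons; K⁺ is the bare [Ar] core; N⁺ still has 4 valence electrons.
Pulling an electron out of a noble-gas core costs far more than removing a remaining valence electron, so K sits at the high end of IE_2.
Valence configurations: P⁺ [Ne]3s²3p², N⁺ [He]2s²2p².
Approximate IE_2 values (kJ/mol): P 1907, K 3052, N 2856.
Hence IE_2: P < N < K.

K, N, P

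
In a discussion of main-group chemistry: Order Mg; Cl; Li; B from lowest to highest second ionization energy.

The second ionization energy removes an electron from the +1 ion. For each element: Mg⁺ still has 1 valence electron; Cl⁺ still has 6 valence electrons; Li⁺ is the bare [He] core; B⁺ still has 2 valence electrons.
Core electrons are held far more tightly than valence electrons, so Li tops the IE_2 order.
Valence configurations: Mg⁺ [Ne]3s¹, Cl⁺ [Ne]3s²3p⁴, B⁺ [He]2s².
Tabulated IE_2 (kJ/mol): Mg 1451, Cl 2298, Li 7298, B 2427.
Putting it together, IE_2: Mg < Cl < B < Li.

Mg < Cl < B < Li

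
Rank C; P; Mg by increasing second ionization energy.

Mg, P, C

After 1 electron has been removed, what remains? C⁺ still has 3 valence electrons; P⁺ still has 4 valence electrons; Mg⁺ still has 1 valence electron.
All are still removing valence electrons, so compare the +1 ions as you would atoms: IE_2 generally rises across a period (higher Z_eff) and falls down a group (larger shell), subject to the usual subshell exceptions.
Valence configurations: C⁺ [He]2s²2p¹, P⁺ [Ne]3s²3p², Mg⁺ [Ne]3s¹.
The numbers (kJ/mol): C 2353, P 1907, Mg 1451.
So the second ionization energies run Mg < P < C.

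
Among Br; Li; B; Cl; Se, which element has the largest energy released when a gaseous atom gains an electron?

EA tends to increase across a period and decrease down a group, though the pattern is less regular than for IE or radius.
Here both period and group differ, so the two effects have to be weighed against each other.
Li > B: this pair runs against the simple trend — see the exception note.
Se > Li: the two effects oppose for this pair; the across-period effect wins (195 vs 60 kJ/mol).
Br > Se: both are in period 4; the period trend gives Br the larger value.
Cl > Br: Cl sits above Br in group 17, so the down-group effect alone puts Cl higher.
Note the exception: Li has a higher electron affinity than B, contrary to the simple trend — B's ns²np¹ configuration gives only a small electron affinity — the sparsely filled np subshell binds an added electron weakly.
Tabulated electron affinity (kJ/mol): Li 60, B 27, Cl 349, Se 195, Br 325.
The largest energy released when a gaseous atom gains an electron among these belongs to Cl.

Cl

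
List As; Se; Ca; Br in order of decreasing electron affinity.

Br > Se > As > Ca

Adding an electron releases more energy for atoms nearer the top right (short of the noble gases).
All lie in period 4, so electron affinity increases left to right.
So from highest to lowest: Br > Se > As > Ca.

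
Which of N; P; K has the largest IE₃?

Consider each +2 ion: N²⁺ still has 3 valence electrons; P²⁺ still has 3 valence electrons; K²⁺ is already 1 electron into the core.
Usually core removal costs more than valence removal, but here the competition is close: a tightly held n=2 valence electron can cost more to remove than an n=3 core electron, so the actual values have to decide it.
Valence configurations: N²⁺ [He]2s²2p¹, P²⁺ [Ne]3s²3p¹.
Tabulated IE_3 (kJ/mol): N 4578, P 2914, K 4420.
Putting it together, IE_3: P < K < N.

N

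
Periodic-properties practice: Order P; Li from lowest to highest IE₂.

The second ionization energy removes an electron from the +1 ion. For each element: P⁺ still has 4 valence electrons; Li⁺ is the bare [He] core.
Core electrons are held far more tightly than valence electrons, so Li tops the IE_2 order.
Approximate IE_2 values (kJ/mol): P 1907, Li 7298.
So the second ionization energies run P < Li.

P < Li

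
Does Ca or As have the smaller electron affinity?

Ca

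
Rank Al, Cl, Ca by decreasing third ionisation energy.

Ca > Cl > Al

The third ionization energy removes an electron from the +2 ion. For each element: Al²⁺ still has 1 valence electron; Cl²⁺ still has 5 valence electrons; Ca²⁺ is the bare [Ar] core.
Breaking into a closed-shell core is much more expensive than removing a leftover valence electron — Ca has the largest IE_3 here.
Valence configurations: Al²⁺ [Ne]3s¹, Cl²⁺ [Ne]3s²3p³.
The numbers (kJ/mol): Al 2745, Cl 3822, Ca 4912.
So the third ionization energies run Al < Cl < Ca.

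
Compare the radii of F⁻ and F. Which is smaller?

F

Forming F⁻ adds 1 electron to F. More electron–electron repulsion in the same shell, with unchanged nuclear charge, lets the cloud expand.
An anion is larger than its parent atom: F⁻ > F.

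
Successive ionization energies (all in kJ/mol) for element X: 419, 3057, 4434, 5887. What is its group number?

Group 1

Look for the largest jump between consecutive ionization energies: IE2/IE1 ≈ 7.3, far larger than any earlier ratio.
That jump marks the point where a core electron is being removed. So the atom has 1 valence electron.
A main-group element with 1 valence electron is in group 1.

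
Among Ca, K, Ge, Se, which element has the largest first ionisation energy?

Se

K is in period 4, group 1; Ca is in period 4, group 2; Ge is in period 4, group 14; Se is in period 4, group 16.
Removing the outermost electron gets harder across a period and easier down a group.
All lie in period 4, so first ionization energy increases left to right.
The largest first ionisation energy among these belongs to Se.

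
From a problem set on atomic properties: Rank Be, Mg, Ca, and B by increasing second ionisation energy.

The second ionization energy removes an electron from the +1 ion. For each element: Be⁺ still has 1 valence electron; Mg⁺ still has 1 valence electron; Ca⁺ still has 1 valence electron; B⁺ still has 2 valence electrons.
All are still removing valence electrons, so compare the +1 ions as you would atoms: IE_2 generally rises across a period (higher Z_eff) and falls down a group (larger shell), subject to the usual subshell exceptions.
Valence configurations: Be⁺ [He]2s¹, Mg⁺ [Ne]3s¹, Ca⁺ [Ar]4s¹, B⁺ [He]2s².
The numbers (kJ/mol): Be 1757, Mg 1451, Ca 1145, B 2427.
Putting it together, IE_2: Ca < Mg < Be < B.

Ca, Mg, Be, B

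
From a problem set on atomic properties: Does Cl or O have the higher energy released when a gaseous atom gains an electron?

Cl

EA tends to increase across a period and decrease down a group, though the pattern is less regular than for IE or radius.
These sit on a diagonal, where the across-period and down-group effects partly cancel.
Cl > O: the two effects oppose for this pair; the across-period effect wins (349 vs 141 kJ/mol).
For reference (kJ/mol): O 141, Cl 349.
So Cl has the higher energy released when a gaseous atom gains an electron (Cl > O).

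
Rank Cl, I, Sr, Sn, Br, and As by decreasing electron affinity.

Cl > Br > I > Sn > As > Sr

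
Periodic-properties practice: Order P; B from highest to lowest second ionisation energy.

B > P

The second ionization energy removes an electron from the +1 ion. For each element: P⁺ still has 4 valence electrons; B⁺ still has 2 valence electrons.
All are still removing valence electrons, so compare the +1 ions as you would atoms: IE_2 generally rises across a period (higher Z_eff) and falls down a group (larger shell), subject to the usual subshell exceptions.
Valence configurations: P⁺ [Ne]3s²3p², B⁺ [He]2s².
Tabulated IE_2 (kJ/mol): P 1907, B 2427.
Putting it together, IE_2: P < B.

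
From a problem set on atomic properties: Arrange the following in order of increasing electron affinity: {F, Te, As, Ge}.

F is in period 2, group 17; Ge is in period 4, group 14; As is in period 4, group 15; Te is in period 5, group 16.
Adding an electron releases more energy for atoms nearer the top right (short of the noble gases).
Here both period and group differ, so the two effects have to be weighed against each other.
Ge > As: this pair runs against the simple trend — see the exception note.
Te > Ge: period and group pull opposite ways; the across-period shift dominates (190 vs 119 kJ/mol).
F > Te: both effects reinforce here, so F is clearly the higher of the two.
Note the exception: Ge has a higher electron affinity than As, contrary to the simple trend — adding an electron to As's half-filled 4p³ is unfavourable, so Ge (4p²) has the more exothermic EA.
Approximate values (kJ/mol): F 328, Ge 119, As 78, Te 190.
So from lowest to highest: As < Ge < Te < F.

As < Ge < Te < F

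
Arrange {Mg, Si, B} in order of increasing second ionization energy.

Mg < Si < B

IE_2 is the cost of taking one more electron from the +1 cation: Mg⁺ still has 1 valence electron; Si⁺ still has 3 valence electrons; B⁺ still has 2 valence electrons.
All are still removing valence electrons, so compare the +1 ions as you would atoms: IE_2 generally rises across a period (higher Z_eff) and falls down a group (larger shell), subject to the usual subshell exceptions.
Valence configurations: Mg⁺ [Ne]3s¹, Si⁺ [Ne]3s²3p¹, B⁺ [He]2s².
Tabulated IE_2 (kJ/mol): Mg 1451, Si 1577, B 2427.
So the second ionization energies run Mg < Si < B.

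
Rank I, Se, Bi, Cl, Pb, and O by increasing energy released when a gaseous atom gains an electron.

O is in period 2, group 16; Cl is in period 3, group 17; Se is in period 4, group 16; I is in period 5, group 17; Pb is in period 6, group 14; Bi is in period 6, group 15.
Atoms with high Z_eff and room in the valence shell (especially the halogens) have the most exothermic electron affinities.
Here both period and group differ, so the two effects have to be weighed against each other.
Bi > Pb: both are in period 6; the period trend gives Bi the larger value.
O > Bi: relative to Bi, both the across-period and down-group shifts push O's electron affinity up.
Se > O: this pair runs against the simple trend — see the exception note.
I > Se: period and group pull opposite ways; the across-period shift dominates (295 vs 195 kJ/mol).
Cl > I: Cl sits above I in group 17, so the down-group effect alone puts Cl higher.
Note the exception: Se has a higher electron affinity than O, contrary to the simple trend — O's compact 2p subshell gives strong electron–electron repulsion on the added electron.
For reference (kJ/mol): O 141, Cl 349, Se 195, I 295, Pb 35, Bi 91.
So from lowest to highest: Pb < Bi < O < Se < I < Cl.

Pb, Bi, O, Se, I, Cl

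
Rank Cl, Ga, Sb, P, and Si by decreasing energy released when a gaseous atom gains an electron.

Si is in period 3, group 14; P is in period 3, group 15; Cl is in period 3, group 17; Ga is in period 4, group 13; Sb is in period 5, group 15.
Adding an electron releases more energy for atoms nearer the top right (short of the noble gases).
These span different periods and groups, so the two trends combine.
P > Ga: both effects reinforce here, so P is clearly the higher of the two.
Sb > P: this pair runs against the simple trend — see the exception note.
Si > Sb: period and group pull opposite ways; the down-group shift dominates (134 vs 103 kJ/mol).
Cl > Si: Cl lies to the right of Si in period 3, so the across-period effect alone puts Cl higher.
Note the exception: Sb has a higher electron affinity than P, contrary to the simple trend — both are half-filled np³, but the pairing/repulsion penalty for the added electron shrinks as the p orbitals become larger and more diffuse down the group, and for Sb that outweighs the weaker nuclear attraction.
Note the exception: Si has a higher electron affinity than P, contrary to the simple trend — adding an electron to P's half-filled 3p³ is unfavourable, so Si (3p²) has the more exothermic EA.
Tabulated electron affinity (kJ/mol): Si 134, P 72, Cl 349, Ga 29, Sb 103.
So from highest to lowest: Cl > Si > Sb > P > Ga.

Cl > Si > Sb > P > Ga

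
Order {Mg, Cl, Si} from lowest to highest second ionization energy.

Mg < Si < Cl

After 1 electron has been removed, what remains? Mg⁺ still has 1 valence electron; Cl⁺ still has 6 valence electrons; Si⁺ still has 3 valence electrons.
All are still removing valence electrons, so compare the +1 ions as you would atoms: IE_2 generally rises across a period (higher Z_eff) and falls down a group (larger shell), subject to the usual subshell exceptions.
Valence configurations: Mg⁺ [Ne]3s¹, Cl⁺ [Ne]3s²3p⁴, Si⁺ [Ne]3s²3p¹.
Tabulated IE_2 (kJ/mol): Mg 1451, Cl 2298, Si 1577.
Putting it together, IE_2: Mg < Si < Cl.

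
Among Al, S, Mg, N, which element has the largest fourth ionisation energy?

IE_4 is the cost of taking one more electron from the +3 cation: Al³⁺ is the bare [Ne] core; S³⁺ still has 3 valence electrons; Mg³⁺ is already 1 electron into the core; N³⁺ still has 2 valence electrons.
Pulling an electron out of a noble-gas core costs far more than removing a remaining valence electron, so Mg and Al sit at the high end of IE_4.
Valence configurations: S³⁺ [Ne]3s²3p¹, N³⁺ [He]2s².
The numbers (kJ/mol): Al 11577, S 4556, Mg 10543, N 7475.
Hence IE_4: S < N < Mg < Al.

Al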